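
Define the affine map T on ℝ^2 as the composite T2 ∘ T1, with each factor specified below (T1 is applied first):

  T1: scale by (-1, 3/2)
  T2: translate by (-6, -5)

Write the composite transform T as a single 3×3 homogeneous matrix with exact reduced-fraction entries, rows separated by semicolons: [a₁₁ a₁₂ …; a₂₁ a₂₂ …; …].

T = [-1 0 -6; 0 3/2 -5; 0 0 1]

T1 = [-1 0 0; 0 3/2 0; 0 0 1]
T2·T1 = [-1 0 -6; 0 3/2 -5; 0 0 1]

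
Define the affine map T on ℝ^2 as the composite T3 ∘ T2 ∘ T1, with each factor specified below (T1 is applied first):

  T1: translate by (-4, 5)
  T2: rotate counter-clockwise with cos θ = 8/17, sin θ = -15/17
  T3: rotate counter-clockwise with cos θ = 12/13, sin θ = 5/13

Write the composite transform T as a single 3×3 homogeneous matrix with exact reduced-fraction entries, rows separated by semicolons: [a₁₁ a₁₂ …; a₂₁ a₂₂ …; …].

T = [171/221 140/221 16/221; -140/221 171/221 1415/221; 0 0 1]

T1 = [1 0 -4; 0 1 5; 0 0 1]
T2·T1 = [8/17 15/17 43/17; -15/17 8/17 100/17; 0 0 1]
T3·…·T1 = [171/221 140/221 16/221; -140/221 171/221 1415/221; 0 0 1]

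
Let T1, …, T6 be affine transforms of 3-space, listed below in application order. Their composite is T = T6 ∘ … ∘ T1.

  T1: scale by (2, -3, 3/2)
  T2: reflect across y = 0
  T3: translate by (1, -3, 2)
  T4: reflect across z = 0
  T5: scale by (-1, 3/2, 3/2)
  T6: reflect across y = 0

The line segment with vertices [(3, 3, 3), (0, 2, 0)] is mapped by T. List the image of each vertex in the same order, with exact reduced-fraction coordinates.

image vertices: (-7, -9, -39/4), (-1, -9/2, -3)

T1 scale by (2, -3, 3/2): (3, 3, 3) → (6, -9, 9/2); (0, 2, 0) → (0, -6, 0)
T2 reflect across y = 0: (6, -9, 9/2) → (6, 9, 9/2); (0, -6, 0) → (0, 6, 0)
T3 translate by (1, -3, 2): (6, 9, 9/2) → (7, 6, 13/2); (0, 6, 0) → (1, 3, 2)
T4 reflect across z = 0: (7, 6, 13/2) → (7, 6, -13/2); (1, 3, 2) → (1, 3, -2)
T5 scale by (-1, 3/2, 3/2): (7, 6, -13/2) → (-7, 9, -39/4); (1, 3, -2) → (-1, 9/2, -3)
T6 reflect across y = 0: (-7, 9, -39/4) → (-7, -9, -39/4); (-1, 9/2, -3) → (-1, -9/2, -3)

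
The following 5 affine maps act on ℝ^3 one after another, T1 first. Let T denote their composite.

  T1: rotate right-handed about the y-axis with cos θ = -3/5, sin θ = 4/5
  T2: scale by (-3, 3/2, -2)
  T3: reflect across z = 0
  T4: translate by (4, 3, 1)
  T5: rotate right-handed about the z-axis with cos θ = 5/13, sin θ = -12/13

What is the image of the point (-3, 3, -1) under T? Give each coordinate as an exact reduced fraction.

T(p) = (95/13, 51/26, 7)

T1 rotate right-handed about the y-axis with cos θ = -3/5, sin θ = 4/5: (-3, 3, -1) → (1, 3, 3)
T2 scale by (-3, 3/2, -2): (1, 3, 3) → (-3, 9/2, -6)
T3 reflect across z = 0: (-3, 9/2, -6) → (-3, 9/2, 6)
T4 translate by (4, 3, 1): (-3, 9/2, 6) → (1, 15/2, 7)
T5 rotate right-handed about the z-axis with cos θ = 5/13, sin θ = -12/13: (1, 15/2, 7) → (95/13, 51/26, 7)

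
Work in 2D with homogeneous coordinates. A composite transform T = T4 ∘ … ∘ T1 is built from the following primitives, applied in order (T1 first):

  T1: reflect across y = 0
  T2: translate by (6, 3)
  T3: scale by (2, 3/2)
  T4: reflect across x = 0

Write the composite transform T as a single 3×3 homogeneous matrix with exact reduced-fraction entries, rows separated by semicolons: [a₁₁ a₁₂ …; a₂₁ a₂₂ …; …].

T = [-2 0 -12; 0 -3/2 9/2; 0 0 1]

T1 = [1 0 0; 0 -1 0; 0 0 1]
T2·T1 = [1 0 6; 0 -1 3; 0 0 1]
T3·…·T1 = [2 0 12; 0 -3/2 9/2; 0 0 1]
T4·…·T1 = [-2 0 -12; 0 -3/2 9/2; 0 0 1]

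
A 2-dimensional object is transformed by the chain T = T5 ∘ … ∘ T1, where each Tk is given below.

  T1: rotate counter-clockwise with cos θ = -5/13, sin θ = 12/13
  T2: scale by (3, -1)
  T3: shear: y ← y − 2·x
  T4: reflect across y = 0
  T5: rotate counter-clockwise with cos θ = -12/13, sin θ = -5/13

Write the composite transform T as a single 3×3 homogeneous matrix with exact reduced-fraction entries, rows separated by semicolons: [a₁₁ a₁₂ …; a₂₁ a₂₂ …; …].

T1 = [-5/13 -12/13 0; 12/13 -5/13 0; 0 0 1]
T2·T1 = [-15/13 -36/13 0; -12/13 5/13 0; 0 0 1]
T3·…·T1 = [-15/13 -36/13 0; 18/13 77/13 0; 0 0 1]
T4·…·T1 = [-15/13 -36/13 0; -18/13 -77/13 0; 0 0 1]
T5·…·T1 = [90/169 47/169 0; 291/169 1104/169 0; 0 0 1]

T = [90/169 47/169 0; 291/169 1104/169 0; 0 0 1]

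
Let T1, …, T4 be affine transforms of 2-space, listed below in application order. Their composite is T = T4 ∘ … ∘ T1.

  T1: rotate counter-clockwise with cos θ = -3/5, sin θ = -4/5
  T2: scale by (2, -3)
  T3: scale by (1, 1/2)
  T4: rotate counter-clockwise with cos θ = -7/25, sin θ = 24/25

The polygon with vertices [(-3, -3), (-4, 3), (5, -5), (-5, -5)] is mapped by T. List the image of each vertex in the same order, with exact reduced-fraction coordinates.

T1 rotate counter-clockwise with cos θ = -3/5, sin θ = -4/5: (-3, -3) → (-3/5, 21/5); (-4, 3) → (24/5, 7/5); (5, -5) → (-7, -1); (-5, -5) → (-1, 7)
T2 scale by (2, -3): (-3/5, 21/5) → (-6/5, -63/5); (24/5, 7/5) → (48/5, -21/5); (-7, -1) → (-14, 3); (-1, 7) → (-2, -21)
T3 scale by (1, 1/2): (-6/5, -63/5) → (-6/5, -63/10); (48/5, -21/5) → (48/5, -21/10); (-14, 3) → (-14, 3/2); (-2, -21) → (-2, -21/2)
T4 rotate counter-clockwise with cos θ = -7/25, sin θ = 24/25: (-6/5, -63/10) → (798/125, 153/250); (48/5, -21/10) → (-84/125, 2451/250); (-14, 3/2) → (62/25, -693/50); (-2, -21/2) → (266/25, 51/50)

image vertices: (798/125, 153/250), (-84/125, 2451/250), (62/25, -693/50), (266/25, 51/50)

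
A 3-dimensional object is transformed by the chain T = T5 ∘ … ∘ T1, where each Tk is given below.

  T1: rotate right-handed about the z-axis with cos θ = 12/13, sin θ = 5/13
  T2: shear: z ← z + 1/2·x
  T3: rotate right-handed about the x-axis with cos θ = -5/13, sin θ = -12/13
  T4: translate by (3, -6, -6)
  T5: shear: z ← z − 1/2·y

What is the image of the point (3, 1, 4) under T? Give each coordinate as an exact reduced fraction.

T1 rotate right-handed about the z-axis with cos θ = 12/13, sin θ = 5/13: (3, 1, 4) → (31/13, 27/13, 4)
T2 shear: z ← z + 1/2·x: (31/13, 27/13, 4) → (31/13, 27/13, 135/26)
T3 rotate right-handed about the x-axis with cos θ = -5/13, sin θ = -12/13: (31/13, 27/13, 135/26) → (31/13, 675/169, -1323/338)
T4 translate by (3, -6, -6): (31/13, 675/169, -1323/338) → (70/13, -339/169, -3351/338)
T5 shear: z ← z − 1/2·y: (70/13, -339/169, -3351/338) → (70/13, -339/169, -1506/169)

T(p) = (70/13, -339/169, -1506/169)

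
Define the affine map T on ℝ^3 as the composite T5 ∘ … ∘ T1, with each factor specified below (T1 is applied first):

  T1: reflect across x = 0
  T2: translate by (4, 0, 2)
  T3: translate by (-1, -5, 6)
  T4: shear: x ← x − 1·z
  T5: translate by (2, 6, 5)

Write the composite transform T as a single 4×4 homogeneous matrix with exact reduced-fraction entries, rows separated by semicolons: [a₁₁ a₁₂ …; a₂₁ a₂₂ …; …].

T = [-1 0 -1 -3; 0 1 0 1; 0 0 1 13; 0 0 0 1]

T1 = [-1 0 0 0; 0 1 0 0; 0 0 1 0; 0 0 0 1]
T2·T1 = [-1 0 0 4; 0 1 0 0; 0 0 1 2; 0 0 0 1]
T3·…·T1 = [-1 0 0 3; 0 1 0 -5; 0 0 1 8; 0 0 0 1]
T4·…·T1 = [-1 0 -1 -5; 0 1 0 -5; 0 0 1 8; 0 0 0 1]
T5·…·T1 = [-1 0 -1 -3; 0 1 0 1; 0 0 1 13; 0 0 0 1]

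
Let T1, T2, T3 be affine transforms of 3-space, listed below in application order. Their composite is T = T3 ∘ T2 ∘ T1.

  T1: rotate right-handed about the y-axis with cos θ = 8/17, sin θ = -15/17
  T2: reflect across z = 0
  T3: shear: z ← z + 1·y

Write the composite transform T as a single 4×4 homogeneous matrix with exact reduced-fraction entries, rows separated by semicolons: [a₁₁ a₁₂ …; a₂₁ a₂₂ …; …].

T = [8/17 0 -15/17 0; 0 1 0 0; -15/17 1 -8/17 0; 0 0 0 1]

T1 = [8/17 0 -15/17 0; 0 1 0 0; 15/17 0 8/17 0; 0 0 0 1]
T2·T1 = [8/17 0 -15/17 0; 0 1 0 0; -15/17 0 -8/17 0; 0 0 0 1]
T3·…·T1 = [8/17 0 -15/17 0; 0 1 0 0; -15/17 1 -8/17 0; 0 0 0 1]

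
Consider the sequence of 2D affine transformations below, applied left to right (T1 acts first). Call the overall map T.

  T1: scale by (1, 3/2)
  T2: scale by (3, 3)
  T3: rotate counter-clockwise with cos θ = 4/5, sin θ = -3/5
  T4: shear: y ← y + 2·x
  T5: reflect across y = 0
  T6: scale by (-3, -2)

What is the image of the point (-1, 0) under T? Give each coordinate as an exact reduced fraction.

T1 scale by (1, 3/2): (-1, 0) → (-1, 0)
T2 scale by (3, 3): (-1, 0) → (-3, 0)
T3 rotate counter-clockwise with cos θ = 4/5, sin θ = -3/5: (-3, 0) → (-12/5, 9/5)
T4 shear: y ← y + 2·x: (-12/5, 9/5) → (-12/5, -3)
T5 reflect across y = 0: (-12/5, -3) → (-12/5, 3)
T6 scale by (-3, -2): (-12/5, 3) → (36/5, -6)

T(p) = (36/5, -6)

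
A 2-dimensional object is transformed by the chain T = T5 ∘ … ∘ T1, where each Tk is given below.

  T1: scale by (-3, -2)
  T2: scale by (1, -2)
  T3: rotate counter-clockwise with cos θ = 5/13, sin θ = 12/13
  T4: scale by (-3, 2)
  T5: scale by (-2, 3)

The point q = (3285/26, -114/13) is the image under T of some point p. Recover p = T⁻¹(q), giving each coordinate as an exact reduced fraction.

p = (-9/4, -5)

T1 = [-3 0 0; 0 -2 0; 0 0 1]
T2·T1 = [-3 0 0; 0 4 0; 0 0 1]
T3·…·T1 = [-15/13 -48/13 0; -36/13 20/13 0; 0 0 1]
T4·…·T1 = [45/13 144/13 0; -72/13 40/13 0; 0 0 1]
T5·…·T1 = [-90/13 -288/13 0; -216/13 120/13 0; 0 0 1]
det M = -432; M⁻¹ = [-5/234 -2/39 0; -1/26 5/312 0; 0 0 1]
M⁻¹ · (3285/26, -114/13)ᵀ = (-9/4, -5)ᵀ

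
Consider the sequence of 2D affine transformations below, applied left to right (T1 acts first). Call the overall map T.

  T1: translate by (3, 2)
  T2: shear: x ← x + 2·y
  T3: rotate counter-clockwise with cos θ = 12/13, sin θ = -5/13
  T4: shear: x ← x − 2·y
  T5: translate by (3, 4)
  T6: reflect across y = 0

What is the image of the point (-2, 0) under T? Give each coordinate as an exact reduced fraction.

T1 translate by (3, 2): (-2, 0) → (1, 2)
T2 shear: x ← x + 2·y: (1, 2) → (5, 2)
T3 rotate counter-clockwise with cos θ = 12/13, sin θ = -5/13: (5, 2) → (70/13, -1/13)
T4 shear: x ← x − 2·y: (70/13, -1/13) → (72/13, -1/13)
T5 translate by (3, 4): (72/13, -1/13) → (111/13, 51/13)
T6 reflect across y = 0: (111/13, 51/13) → (111/13, -51/13)

T(p) = (111/13, -51/13)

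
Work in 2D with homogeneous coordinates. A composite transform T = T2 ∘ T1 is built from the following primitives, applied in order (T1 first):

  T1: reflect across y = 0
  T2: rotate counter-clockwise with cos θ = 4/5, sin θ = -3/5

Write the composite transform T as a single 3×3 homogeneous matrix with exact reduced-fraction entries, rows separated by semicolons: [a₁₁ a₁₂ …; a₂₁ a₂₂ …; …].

T1 = [1 0 0; 0 -1 0; 0 0 1]
T2·T1 = [4/5 -3/5 0; -3/5 -4/5 0; 0 0 1]

T = [4/5 -3/5 0; -3/5 -4/5 0; 0 0 1]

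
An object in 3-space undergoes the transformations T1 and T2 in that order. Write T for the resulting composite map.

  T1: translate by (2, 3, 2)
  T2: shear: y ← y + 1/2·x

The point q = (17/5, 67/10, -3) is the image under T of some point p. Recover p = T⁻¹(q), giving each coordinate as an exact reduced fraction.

p = (7/5, 2, -5)

T1 = [1 0 0 2; 0 1 0 3; 0 0 1 2; 0 0 0 1]
T2·T1 = [1 0 0 2; 1/2 1 0 4; 0 0 1 2; 0 0 0 1]
det M = 1; M⁻¹ = [1 0 0 -2; -1/2 1 0 -3; 0 0 1 -2; 0 0 0 1]
M⁻¹ · (17/5, 67/10, -3)ᵀ = (7/5, 2, -5)ᵀ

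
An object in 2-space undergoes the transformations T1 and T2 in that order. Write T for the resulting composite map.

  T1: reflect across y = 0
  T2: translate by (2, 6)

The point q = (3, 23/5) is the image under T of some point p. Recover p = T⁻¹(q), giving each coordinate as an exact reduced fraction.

p = (1, 7/5)

T1 = [1 0 0; 0 -1 0; 0 0 1]
T2·T1 = [1 0 2; 0 -1 6; 0 0 1]
det M = -1; M⁻¹ = [1 0 -2; 0 -1 6; 0 0 1]
M⁻¹ · (3, 23/5)ᵀ = (1, 7/5)ᵀ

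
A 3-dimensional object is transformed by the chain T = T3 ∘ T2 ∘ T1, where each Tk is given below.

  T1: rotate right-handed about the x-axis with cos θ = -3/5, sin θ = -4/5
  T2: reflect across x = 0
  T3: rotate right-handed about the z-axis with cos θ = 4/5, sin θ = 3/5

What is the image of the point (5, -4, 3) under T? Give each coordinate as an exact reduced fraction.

T1 rotate right-handed about the x-axis with cos θ = -3/5, sin θ = -4/5: (5, -4, 3) → (5, 24/5, 7/5)
T2 reflect across x = 0: (5, 24/5, 7/5) → (-5, 24/5, 7/5)
T3 rotate right-handed about the z-axis with cos θ = 4/5, sin θ = 3/5: (-5, 24/5, 7/5) → (-172/25, 21/25, 7/5)

T(p) = (-172/25, 21/25, 7/5)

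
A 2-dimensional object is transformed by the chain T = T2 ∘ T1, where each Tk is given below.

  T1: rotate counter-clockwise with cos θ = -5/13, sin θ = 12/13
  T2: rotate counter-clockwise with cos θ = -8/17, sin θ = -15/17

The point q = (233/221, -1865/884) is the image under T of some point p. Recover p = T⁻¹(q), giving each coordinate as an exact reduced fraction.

T1 = [-5/13 -12/13 0; 12/13 -5/13 0; 0 0 1]
T2·T1 = [220/221 21/221 0; -21/221 220/221 0; 0 0 1]
det M = 1; M⁻¹ = [220/221 -21/221 0; 21/221 220/221 0; 0 0 1]
M⁻¹ · (233/221, -1865/884)ᵀ = (5/4, -2)ᵀ

p = (5/4, -2)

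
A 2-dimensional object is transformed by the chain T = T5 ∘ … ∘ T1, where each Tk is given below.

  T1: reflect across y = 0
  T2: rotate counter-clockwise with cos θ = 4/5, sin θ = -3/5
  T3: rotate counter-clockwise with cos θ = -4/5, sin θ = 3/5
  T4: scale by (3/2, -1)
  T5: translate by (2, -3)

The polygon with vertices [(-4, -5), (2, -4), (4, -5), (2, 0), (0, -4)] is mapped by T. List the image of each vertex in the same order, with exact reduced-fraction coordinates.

image vertices: (-88/25, 56/25), (-23/5, -19/5), (-172/25, -136/25), (29/25, -123/25), (-94/25, -47/25)

T1 reflect across y = 0: (-4, -5) → (-4, 5); (2, -4) → (2, 4); (4, -5) → (4, 5); (2, 0) → (2, 0); (0, -4) → (0, 4)
T2 rotate counter-clockwise with cos θ = 4/5, sin θ = -3/5: (-4, 5) → (-1/5, 32/5); (2, 4) → (4, 2); (4, 5) → (31/5, 8/5); (2, 0) → (8/5, -6/5); (0, 4) → (12/5, 16/5)
T3 rotate counter-clockwise with cos θ = -4/5, sin θ = 3/5: (-1/5, 32/5) → (-92/25, -131/25); (4, 2) → (-22/5, 4/5); (31/5, 8/5) → (-148/25, 61/25); (8/5, -6/5) → (-14/25, 48/25); (12/5, 16/5) → (-96/25, -28/25)
T4 scale by (3/2, -1): (-92/25, -131/25) → (-138/25, 131/25); (-22/5, 4/5) → (-33/5, -4/5); (-148/25, 61/25) → (-222/25, -61/25); (-14/25, 48/25) → (-21/25, -48/25); (-96/25, -28/25) → (-144/25, 28/25)
T5 translate by (2, -3): (-138/25, 131/25) → (-88/25, 56/25); (-33/5, -4/5) → (-23/5, -19/5); (-222/25, -61/25) → (-172/25, -136/25); (-21/25, -48/25) → (29/25, -123/25); (-144/25, 28/25) → (-94/25, -47/25)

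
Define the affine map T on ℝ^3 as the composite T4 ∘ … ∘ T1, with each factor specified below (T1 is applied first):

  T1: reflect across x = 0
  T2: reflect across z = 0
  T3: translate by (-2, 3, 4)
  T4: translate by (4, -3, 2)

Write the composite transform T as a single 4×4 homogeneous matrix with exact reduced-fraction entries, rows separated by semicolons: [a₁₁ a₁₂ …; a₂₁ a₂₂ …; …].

T1 = [-1 0 0 0; 0 1 0 0; 0 0 1 0; 0 0 0 1]
T2·T1 = [-1 0 0 0; 0 1 0 0; 0 0 -1 0; 0 0 0 1]
T3·…·T1 = [-1 0 0 -2; 0 1 0 3; 0 0 -1 4; 0 0 0 1]
T4·…·T1 = [-1 0 0 2; 0 1 0 0; 0 0 -1 6; 0 0 0 1]

T = [-1 0 0 2; 0 1 0 0; 0 0 -1 6; 0 0 0 1]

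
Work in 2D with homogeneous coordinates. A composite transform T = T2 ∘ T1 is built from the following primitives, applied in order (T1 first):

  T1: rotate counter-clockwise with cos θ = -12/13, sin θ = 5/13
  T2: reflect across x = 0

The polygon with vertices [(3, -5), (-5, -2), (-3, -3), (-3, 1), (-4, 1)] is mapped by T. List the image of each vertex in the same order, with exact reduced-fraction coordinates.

image vertices: (11/13, 75/13), (-70/13, -1/13), (-51/13, 21/13), (-31/13, -27/13), (-43/13, -32/13)

T1 rotate counter-clockwise with cos θ = -12/13, sin θ = 5/13: (3, -5) → (-11/13, 75/13); (-5, -2) → (70/13, -1/13); (-3, -3) → (51/13, 21/13); (-3, 1) → (31/13, -27/13); (-4, 1) → (43/13, -32/13)
T2 reflect across x = 0: (-11/13, 75/13) → (11/13, 75/13); (70/13, -1/13) → (-70/13, -1/13); (51/13, 21/13) → (-51/13, 21/13); (31/13, -27/13) → (-31/13, -27/13); (43/13, -32/13) → (-43/13, -32/13)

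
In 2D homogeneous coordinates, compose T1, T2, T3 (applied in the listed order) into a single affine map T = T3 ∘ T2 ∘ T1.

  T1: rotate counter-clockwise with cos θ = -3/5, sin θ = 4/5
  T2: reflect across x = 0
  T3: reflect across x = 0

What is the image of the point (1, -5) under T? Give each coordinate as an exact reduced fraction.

T1 rotate counter-clockwise with cos θ = -3/5, sin θ = 4/5: (1, -5) → (17/5, 19/5)
T2 reflect across x = 0: (17/5, 19/5) → (-17/5, 19/5)
T3 reflect across x = 0: (-17/5, 19/5) → (17/5, 19/5)

T(p) = (17/5, 19/5)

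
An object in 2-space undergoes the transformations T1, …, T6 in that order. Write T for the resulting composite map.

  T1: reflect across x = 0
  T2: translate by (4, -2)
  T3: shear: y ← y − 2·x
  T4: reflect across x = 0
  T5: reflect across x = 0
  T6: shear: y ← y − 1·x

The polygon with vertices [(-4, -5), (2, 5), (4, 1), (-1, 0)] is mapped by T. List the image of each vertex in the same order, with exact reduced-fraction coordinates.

image vertices: (8, -31), (2, -3), (0, -1), (5, -17)

T1 reflect across x = 0: (-4, -5) → (4, -5); (2, 5) → (-2, 5); (4, 1) → (-4, 1); (-1, 0) → (1, 0)
T2 translate by (4, -2): (4, -5) → (8, -7); (-2, 5) → (2, 3); (-4, 1) → (0, -1); (1, 0) → (5, -2)
T3 shear: y ← y − 2·x: (8, -7) → (8, -23); (2, 3) → (2, -1); (0, -1) → (0, -1); (5, -2) → (5, -12)
T4 reflect across x = 0: (8, -23) → (-8, -23); (2, -1) → (-2, -1); (0, -1) → (0, -1); (5, -12) → (-5, -12)
T5 reflect across x = 0: (-8, -23) → (8, -23); (-2, -1) → (2, -1); (0, -1) → (0, -1); (-5, -12) → (5, -12)
T6 shear: y ← y − 1·x: (8, -23) → (8, -31); (2, -1) → (2, -3); (0, -1) → (0, -1); (5, -12) → (5, -17)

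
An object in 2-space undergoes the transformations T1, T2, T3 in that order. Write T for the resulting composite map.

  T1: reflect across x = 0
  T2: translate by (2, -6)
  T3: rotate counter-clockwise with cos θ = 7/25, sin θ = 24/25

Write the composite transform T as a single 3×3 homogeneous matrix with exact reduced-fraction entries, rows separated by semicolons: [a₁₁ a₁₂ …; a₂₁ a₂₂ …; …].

T = [-7/25 -24/25 158/25; -24/25 7/25 6/25; 0 0 1]

T1 = [-1 0 0; 0 1 0; 0 0 1]
T2·T1 = [-1 0 2; 0 1 -6; 0 0 1]
T3·…·T1 = [-7/25 -24/25 158/25; -24/25 7/25 6/25; 0 0 1]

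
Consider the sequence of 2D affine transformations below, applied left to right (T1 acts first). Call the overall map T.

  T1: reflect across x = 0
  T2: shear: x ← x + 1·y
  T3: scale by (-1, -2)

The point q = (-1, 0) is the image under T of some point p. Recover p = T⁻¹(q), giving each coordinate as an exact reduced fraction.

T1 = [-1 0 0; 0 1 0; 0 0 1]
T2·T1 = [-1 1 0; 0 1 0; 0 0 1]
T3·…·T1 = [1 -1 0; 0 -2 0; 0 0 1]
det M = -2; M⁻¹ = [1 -1/2 0; 0 -1/2 0; 0 0 1]
M⁻¹ · (-1, 0)ᵀ = (-1, 0)ᵀ

p = (-1, 0)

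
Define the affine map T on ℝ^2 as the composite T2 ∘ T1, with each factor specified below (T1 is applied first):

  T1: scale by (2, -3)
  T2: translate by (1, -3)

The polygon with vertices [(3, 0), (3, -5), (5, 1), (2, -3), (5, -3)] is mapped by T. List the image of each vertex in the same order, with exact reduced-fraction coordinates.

T1 scale by (2, -3): (3, 0) → (6, 0); (3, -5) → (6, 15); (5, 1) → (10, -3); (2, -3) → (4, 9); (5, -3) → (10, 9)
T2 translate by (1, -3): (6, 0) → (7, -3); (6, 15) → (7, 12); (10, -3) → (11, -6); (4, 9) → (5, 6); (10, 9) → (11, 6)

image vertices: (7, -3), (7, 12), (11, -6), (5, 6), (11, 6)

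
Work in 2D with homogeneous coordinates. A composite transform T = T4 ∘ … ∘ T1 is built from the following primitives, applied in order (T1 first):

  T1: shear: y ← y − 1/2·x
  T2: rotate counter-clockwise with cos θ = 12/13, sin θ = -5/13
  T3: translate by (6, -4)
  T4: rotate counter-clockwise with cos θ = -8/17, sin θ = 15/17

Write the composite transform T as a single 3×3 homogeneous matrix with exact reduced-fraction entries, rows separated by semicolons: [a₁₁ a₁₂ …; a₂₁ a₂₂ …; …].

T1 = [1 0 0; -1/2 1 0; 0 0 1]
T2·T1 = [19/26 5/13 0; -11/13 12/13 0; 0 0 1]
T3·…·T1 = [19/26 5/13 6; -11/13 12/13 -4; 0 0 1]
T4·…·T1 = [89/221 -220/221 12/17; 461/442 -21/221 122/17; 0 0 1]

T = [89/221 -220/221 12/17; 461/442 -21/221 122/17; 0 0 1]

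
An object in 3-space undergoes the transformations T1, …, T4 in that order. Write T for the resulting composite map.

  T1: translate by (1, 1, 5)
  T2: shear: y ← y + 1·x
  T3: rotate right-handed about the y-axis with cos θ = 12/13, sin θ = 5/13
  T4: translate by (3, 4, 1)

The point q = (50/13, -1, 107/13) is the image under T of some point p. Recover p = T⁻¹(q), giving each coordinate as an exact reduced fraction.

p = (-3, -4, 2)

T1 = [1 0 0 1; 0 1 0 1; 0 0 1 5; 0 0 0 1]
T2·T1 = [1 0 0 1; 1 1 0 2; 0 0 1 5; 0 0 0 1]
T3·…·T1 = [12/13 0 5/13 37/13; 1 1 0 2; -5/13 0 12/13 55/13; 0 0 0 1]
T4·…·T1 = [12/13 0 5/13 76/13; 1 1 0 6; -5/13 0 12/13 68/13; 0 0 0 1]
det M = 1; M⁻¹ = [12/13 0 -5/13 -44/13; -12/13 1 5/13 -34/13; 5/13 0 12/13 -92/13; 0 0 0 1]
M⁻¹ · (50/13, -1, 107/13)ᵀ = (-3, -4, 2)ᵀ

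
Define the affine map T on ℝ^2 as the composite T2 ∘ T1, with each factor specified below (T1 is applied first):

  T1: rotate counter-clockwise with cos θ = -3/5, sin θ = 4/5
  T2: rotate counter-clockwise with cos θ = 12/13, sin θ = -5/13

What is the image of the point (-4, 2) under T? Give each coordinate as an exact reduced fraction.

T(p) = (-62/65, -284/65)

T1 rotate counter-clockwise with cos θ = -3/5, sin θ = 4/5: (-4, 2) → (4/5, -22/5)
T2 rotate counter-clockwise with cos θ = 12/13, sin θ = -5/13: (4/5, -22/5) → (-62/65, -284/65)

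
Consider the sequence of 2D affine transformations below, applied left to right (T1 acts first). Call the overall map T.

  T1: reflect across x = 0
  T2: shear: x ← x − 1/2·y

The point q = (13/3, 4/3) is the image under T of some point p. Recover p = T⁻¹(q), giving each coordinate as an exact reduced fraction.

p = (-5, 4/3)

T1 = [-1 0 0; 0 1 0; 0 0 1]
T2·T1 = [-1 -1/2 0; 0 1 0; 0 0 1]
det M = -1; M⁻¹ = [-1 -1/2 0; 0 1 0; 0 0 1]
M⁻¹ · (13/3, 4/3)ᵀ = (-5, 4/3)ᵀ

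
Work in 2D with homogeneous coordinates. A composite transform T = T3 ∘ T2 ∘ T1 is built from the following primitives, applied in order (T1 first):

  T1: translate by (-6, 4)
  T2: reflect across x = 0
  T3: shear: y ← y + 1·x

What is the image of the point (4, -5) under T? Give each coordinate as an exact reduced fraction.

T1 translate by (-6, 4): (4, -5) → (-2, -1)
T2 reflect across x = 0: (-2, -1) → (2, -1)
T3 shear: y ← y + 1·x: (2, -1) → (2, 1)

T(p) = (2, 1)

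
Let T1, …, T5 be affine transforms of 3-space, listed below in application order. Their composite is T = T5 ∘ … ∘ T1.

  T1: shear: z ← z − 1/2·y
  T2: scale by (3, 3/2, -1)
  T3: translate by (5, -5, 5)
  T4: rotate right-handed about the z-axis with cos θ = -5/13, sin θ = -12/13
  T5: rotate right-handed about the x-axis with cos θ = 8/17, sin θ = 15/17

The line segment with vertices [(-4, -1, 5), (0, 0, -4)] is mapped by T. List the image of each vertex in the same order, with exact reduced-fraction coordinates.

image vertices: (-43/13, 2059/442, 3391/442), (-85/13, -2035/221, 411/221)

T1 shear: z ← z − 1/2·y: (-4, -1, 5) → (-4, -1, 11/2); (0, 0, -4) → (0, 0, -4)
T2 scale by (3, 3/2, -1): (-4, -1, 11/2) → (-12, -3/2, -11/2); (0, 0, -4) → (0, 0, 4)
T3 translate by (5, -5, 5): (-12, -3/2, -11/2) → (-7, -13/2, -1/2); (0, 0, 4) → (5, -5, 9)
T4 rotate right-handed about the z-axis with cos θ = -5/13, sin θ = -12/13: (-7, -13/2, -1/2) → (-43/13, 233/26, -1/2); (5, -5, 9) → (-85/13, -35/13, 9)
T5 rotate right-handed about the x-axis with cos θ = 8/17, sin θ = 15/17: (-43/13, 233/26, -1/2) → (-43/13, 2059/442, 3391/442); (-85/13, -35/13, 9) → (-85/13, -2035/221, 411/221)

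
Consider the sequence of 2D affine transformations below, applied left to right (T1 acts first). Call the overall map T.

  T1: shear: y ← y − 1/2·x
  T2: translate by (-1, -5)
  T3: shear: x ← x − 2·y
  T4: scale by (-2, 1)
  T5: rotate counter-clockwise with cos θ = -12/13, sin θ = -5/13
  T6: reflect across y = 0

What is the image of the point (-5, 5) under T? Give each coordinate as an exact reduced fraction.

T1 shear: y ← y − 1/2·x: (-5, 5) → (-5, 15/2)
T2 translate by (-1, -5): (-5, 15/2) → (-6, 5/2)
T3 shear: x ← x − 2·y: (-6, 5/2) → (-11, 5/2)
T4 scale by (-2, 1): (-11, 5/2) → (22, 5/2)
T5 rotate counter-clockwise with cos θ = -12/13, sin θ = -5/13: (22, 5/2) → (-503/26, -140/13)
T6 reflect across y = 0: (-503/26, -140/13) → (-503/26, 140/13)

T(p) = (-503/26, 140/13)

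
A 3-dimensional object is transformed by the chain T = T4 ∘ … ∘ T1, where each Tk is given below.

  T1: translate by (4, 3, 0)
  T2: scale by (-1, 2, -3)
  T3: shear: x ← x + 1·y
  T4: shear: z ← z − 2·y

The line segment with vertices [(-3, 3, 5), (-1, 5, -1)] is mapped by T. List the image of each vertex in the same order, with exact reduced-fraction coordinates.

T1 translate by (4, 3, 0): (-3, 3, 5) → (1, 6, 5); (-1, 5, -1) → (3, 8, -1)
T2 scale by (-1, 2, -3): (1, 6, 5) → (-1, 12, -15); (3, 8, -1) → (-3, 16, 3)
T3 shear: x ← x + 1·y: (-1, 12, -15) → (11, 12, -15); (-3, 16, 3) → (13, 16, 3)
T4 shear: z ← z − 2·y: (11, 12, -15) → (11, 12, -39); (13, 16, 3) → (13, 16, -29)

image vertices: (11, 12, -39), (13, 16, -29)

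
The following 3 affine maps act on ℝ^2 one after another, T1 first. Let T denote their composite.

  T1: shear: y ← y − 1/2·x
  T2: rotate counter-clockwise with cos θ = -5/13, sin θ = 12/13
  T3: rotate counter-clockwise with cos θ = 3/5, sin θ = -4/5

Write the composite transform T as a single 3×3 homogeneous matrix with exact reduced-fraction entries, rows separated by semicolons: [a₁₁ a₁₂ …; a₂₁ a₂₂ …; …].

T1 = [1 0 0; -1/2 1 0; 0 0 1]
T2·T1 = [1/13 -12/13 0; 29/26 -5/13 0; 0 0 1]
T3·…·T1 = [61/65 -56/65 0; 79/130 33/65 0; 0 0 1]

T = [61/65 -56/65 0; 79/130 33/65 0; 0 0 1]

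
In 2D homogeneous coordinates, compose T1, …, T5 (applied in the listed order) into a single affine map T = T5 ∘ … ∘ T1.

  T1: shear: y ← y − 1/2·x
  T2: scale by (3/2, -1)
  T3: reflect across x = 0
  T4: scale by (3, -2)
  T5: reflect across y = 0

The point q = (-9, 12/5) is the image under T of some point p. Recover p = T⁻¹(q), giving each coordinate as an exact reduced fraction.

T1 = [1 0 0; -1/2 1 0; 0 0 1]
T2·T1 = [3/2 0 0; 1/2 -1 0; 0 0 1]
T3·…·T1 = [-3/2 0 0; 1/2 -1 0; 0 0 1]
T4·…·T1 = [-9/2 0 0; -1 2 0; 0 0 1]
T5·…·T1 = [-9/2 0 0; 1 -2 0; 0 0 1]
det M = 9; M⁻¹ = [-2/9 0 0; -1/9 -1/2 0; 0 0 1]
M⁻¹ · (-9, 12/5)ᵀ = (2, -1/5)ᵀ

p = (2, -1/5)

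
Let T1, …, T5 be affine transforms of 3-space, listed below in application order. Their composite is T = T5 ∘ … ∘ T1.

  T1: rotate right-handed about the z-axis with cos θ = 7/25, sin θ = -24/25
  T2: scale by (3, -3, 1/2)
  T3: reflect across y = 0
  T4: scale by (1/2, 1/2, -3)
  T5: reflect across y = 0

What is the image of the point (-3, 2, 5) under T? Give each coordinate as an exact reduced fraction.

T(p) = (81/50, -129/25, -15/2)

T1 rotate right-handed about the z-axis with cos θ = 7/25, sin θ = -24/25: (-3, 2, 5) → (27/25, 86/25, 5)
T2 scale by (3, -3, 1/2): (27/25, 86/25, 5) → (81/25, -258/25, 5/2)
T3 reflect across y = 0: (81/25, -258/25, 5/2) → (81/25, 258/25, 5/2)
T4 scale by (1/2, 1/2, -3): (81/25, 258/25, 5/2) → (81/50, 129/25, -15/2)
T5 reflect across y = 0: (81/50, 129/25, -15/2) → (81/50, -129/25, -15/2)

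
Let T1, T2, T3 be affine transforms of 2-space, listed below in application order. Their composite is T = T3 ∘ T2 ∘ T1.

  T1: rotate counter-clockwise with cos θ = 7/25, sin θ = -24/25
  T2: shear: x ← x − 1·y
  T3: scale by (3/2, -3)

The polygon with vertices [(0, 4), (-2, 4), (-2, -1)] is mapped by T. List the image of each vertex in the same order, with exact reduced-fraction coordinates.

T1 rotate counter-clockwise with cos θ = 7/25, sin θ = -24/25: (0, 4) → (96/25, 28/25); (-2, 4) → (82/25, 76/25); (-2, -1) → (-38/25, 41/25)
T2 shear: x ← x − 1·y: (96/25, 28/25) → (68/25, 28/25); (82/25, 76/25) → (6/25, 76/25); (-38/25, 41/25) → (-79/25, 41/25)
T3 scale by (3/2, -3): (68/25, 28/25) → (102/25, -84/25); (6/25, 76/25) → (9/25, -228/25); (-79/25, 41/25) → (-237/50, -123/25)

image vertices: (102/25, -84/25), (9/25, -228/25), (-237/50, -123/25)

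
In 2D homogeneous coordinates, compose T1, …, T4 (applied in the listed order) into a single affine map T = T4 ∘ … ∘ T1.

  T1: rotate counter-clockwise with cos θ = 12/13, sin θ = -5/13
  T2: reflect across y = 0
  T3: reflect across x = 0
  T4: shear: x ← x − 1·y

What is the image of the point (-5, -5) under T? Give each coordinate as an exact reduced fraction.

T(p) = (50/13, 35/13)

T1 rotate counter-clockwise with cos θ = 12/13, sin θ = -5/13: (-5, -5) → (-85/13, -35/13)
T2 reflect across y = 0: (-85/13, -35/13) → (-85/13, 35/13)
T3 reflect across x = 0: (-85/13, 35/13) → (85/13, 35/13)
T4 shear: x ← x − 1·y: (85/13, 35/13) → (50/13, 35/13)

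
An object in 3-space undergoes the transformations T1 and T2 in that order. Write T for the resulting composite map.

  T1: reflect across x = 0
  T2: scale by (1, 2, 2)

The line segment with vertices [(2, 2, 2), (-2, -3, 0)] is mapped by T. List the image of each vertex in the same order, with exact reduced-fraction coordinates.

image vertices: (-2, 4, 4), (2, -6, 0)

T1 reflect across x = 0: (2, 2, 2) → (-2, 2, 2); (-2, -3, 0) → (2, -3, 0)
T2 scale by (1, 2, 2): (-2, 2, 2) → (-2, 4, 4); (2, -3, 0) → (2, -6, 0)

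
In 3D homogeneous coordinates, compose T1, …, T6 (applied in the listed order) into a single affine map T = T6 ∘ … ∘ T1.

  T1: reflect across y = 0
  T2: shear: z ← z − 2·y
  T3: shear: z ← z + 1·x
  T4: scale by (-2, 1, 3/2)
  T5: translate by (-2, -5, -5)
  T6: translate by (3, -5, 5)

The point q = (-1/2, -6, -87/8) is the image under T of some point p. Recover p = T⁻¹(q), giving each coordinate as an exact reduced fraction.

p = (3/4, -4, 0)

T1 = [1 0 0 0; 0 -1 0 0; 0 0 1 0; 0 0 0 1]
T2·T1 = [1 0 0 0; 0 -1 0 0; 0 2 1 0; 0 0 0 1]
T3·…·T1 = [1 0 0 0; 0 -1 0 0; 1 2 1 0; 0 0 0 1]
T4·…·T1 = [-2 0 0 0; 0 -1 0 0; 3/2 3 3/2 0; 0 0 0 1]
T5·…·T1 = [-2 0 0 -2; 0 -1 0 -5; 3/2 3 3/2 -5; 0 0 0 1]
T6·…·T1 = [-2 0 0 1; 0 -1 0 -10; 3/2 3 3/2 0; 0 0 0 1]
det M = 3; M⁻¹ = [-1/2 0 0 1/2; 0 -1 0 -10; 1/2 2 2/3 39/2; 0 0 0 1]
M⁻¹ · (-1/2, -6, -87/8)ᵀ = (3/4, -4, 0)ᵀ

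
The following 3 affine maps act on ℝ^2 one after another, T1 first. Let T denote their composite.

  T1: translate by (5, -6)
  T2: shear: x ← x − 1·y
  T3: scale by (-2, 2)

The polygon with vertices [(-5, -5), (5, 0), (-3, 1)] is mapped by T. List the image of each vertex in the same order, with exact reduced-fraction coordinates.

image vertices: (-22, -22), (-32, -12), (-14, -10)

T1 translate by (5, -6): (-5, -5) → (0, -11); (5, 0) → (10, -6); (-3, 1) → (2, -5)
T2 shear: x ← x − 1·y: (0, -11) → (11, -11); (10, -6) → (16, -6); (2, -5) → (7, -5)
T3 scale by (-2, 2): (11, -11) → (-22, -22); (16, -6) → (-32, -12); (7, -5) → (-14, -10)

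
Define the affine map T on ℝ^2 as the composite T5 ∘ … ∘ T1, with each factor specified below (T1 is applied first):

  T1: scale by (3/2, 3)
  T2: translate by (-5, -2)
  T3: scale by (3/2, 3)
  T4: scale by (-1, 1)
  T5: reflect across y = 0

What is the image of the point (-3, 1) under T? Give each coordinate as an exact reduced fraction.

T(p) = (57/4, -3)

T1 scale by (3/2, 3): (-3, 1) → (-9/2, 3)
T2 translate by (-5, -2): (-9/2, 3) → (-19/2, 1)
T3 scale by (3/2, 3): (-19/2, 1) → (-57/4, 3)
T4 scale by (-1, 1): (-57/4, 3) → (57/4, 3)
T5 reflect across y = 0: (57/4, 3) → (57/4, -3)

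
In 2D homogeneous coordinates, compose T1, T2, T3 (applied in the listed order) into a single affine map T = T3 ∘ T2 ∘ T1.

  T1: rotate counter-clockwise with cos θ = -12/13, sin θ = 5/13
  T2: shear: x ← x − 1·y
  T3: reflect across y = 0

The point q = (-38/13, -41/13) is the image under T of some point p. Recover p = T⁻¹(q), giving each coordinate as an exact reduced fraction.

T1 = [-12/13 -5/13 0; 5/13 -12/13 0; 0 0 1]
T2·T1 = [-17/13 7/13 0; 5/13 -12/13 0; 0 0 1]
T3·…·T1 = [-17/13 7/13 0; -5/13 12/13 0; 0 0 1]
det M = -1; M⁻¹ = [-12/13 7/13 0; -5/13 17/13 0; 0 0 1]
M⁻¹ · (-38/13, -41/13)ᵀ = (1, -3)ᵀ

p = (1, -3)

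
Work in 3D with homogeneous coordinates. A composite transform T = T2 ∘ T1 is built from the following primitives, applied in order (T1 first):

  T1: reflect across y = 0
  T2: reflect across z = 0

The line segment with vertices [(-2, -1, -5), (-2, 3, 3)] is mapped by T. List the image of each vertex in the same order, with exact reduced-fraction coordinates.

image vertices: (-2, 1, 5), (-2, -3, -3)

T1 reflect across y = 0: (-2, -1, -5) → (-2, 1, -5); (-2, 3, 3) → (-2, -3, 3)
T2 reflect across z = 0: (-2, 1, -5) → (-2, 1, 5); (-2, -3, 3) → (-2, -3, -3)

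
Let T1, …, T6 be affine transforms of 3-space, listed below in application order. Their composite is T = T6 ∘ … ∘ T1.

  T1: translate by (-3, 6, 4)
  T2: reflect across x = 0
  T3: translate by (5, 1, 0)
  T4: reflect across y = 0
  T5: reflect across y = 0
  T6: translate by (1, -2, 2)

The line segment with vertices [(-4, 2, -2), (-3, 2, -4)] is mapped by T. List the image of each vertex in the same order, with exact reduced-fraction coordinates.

image vertices: (13, 7, 4), (12, 7, 2)

T1 translate by (-3, 6, 4): (-4, 2, -2) → (-7, 8, 2); (-3, 2, -4) → (-6, 8, 0)
T2 reflect across x = 0: (-7, 8, 2) → (7, 8, 2); (-6, 8, 0) → (6, 8, 0)
T3 translate by (5, 1, 0): (7, 8, 2) → (12, 9, 2); (6, 8, 0) → (11, 9, 0)
T4 reflect across y = 0: (12, 9, 2) → (12, -9, 2); (11, 9, 0) → (11, -9, 0)
T5 reflect across y = 0: (12, -9, 2) → (12, 9, 2); (11, -9, 0) → (11, 9, 0)
T6 translate by (1, -2, 2): (12, 9, 2) → (13, 7, 4); (11, 9, 0) → (12, 7, 2)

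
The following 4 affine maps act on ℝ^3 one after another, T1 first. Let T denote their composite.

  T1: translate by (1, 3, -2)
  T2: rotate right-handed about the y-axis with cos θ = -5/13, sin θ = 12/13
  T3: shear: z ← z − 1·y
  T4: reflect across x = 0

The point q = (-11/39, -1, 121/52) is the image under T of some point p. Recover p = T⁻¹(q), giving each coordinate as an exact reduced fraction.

T1 = [1 0 0 1; 0 1 0 3; 0 0 1 -2; 0 0 0 1]
T2·T1 = [-5/13 0 12/13 -29/13; 0 1 0 3; -12/13 0 -5/13 -2/13; 0 0 0 1]
T3·…·T1 = [-5/13 0 12/13 -29/13; 0 1 0 3; -12/13 -1 -5/13 -41/13; 0 0 0 1]
T4·…·T1 = [5/13 0 -12/13 29/13; 0 1 0 3; -12/13 -1 -5/13 -41/13; 0 0 0 1]
det M = -1; M⁻¹ = [5/13 -12/13 -12/13 -1; 0 1 0 -3; -12/13 -5/13 -5/13 2; 0 0 0 1]
M⁻¹ · (-11/39, -1, 121/52)ᵀ = (-7/3, -4, 7/4)ᵀ

p = (-7/3, -4, 7/4)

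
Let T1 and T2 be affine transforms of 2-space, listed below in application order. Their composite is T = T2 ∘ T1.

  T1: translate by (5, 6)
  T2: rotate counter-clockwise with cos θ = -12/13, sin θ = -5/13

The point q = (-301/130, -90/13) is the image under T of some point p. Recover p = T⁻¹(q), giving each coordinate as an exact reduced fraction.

p = (-1/5, -1/2)

T1 = [1 0 5; 0 1 6; 0 0 1]
T2·T1 = [-12/13 5/13 -30/13; -5/13 -12/13 -97/13; 0 0 1]
det M = 1; M⁻¹ = [-12/13 -5/13 -5; 5/13 -12/13 -6; 0 0 1]
M⁻¹ · (-301/130, -90/13)ᵀ = (-1/5, -1/2)ᵀ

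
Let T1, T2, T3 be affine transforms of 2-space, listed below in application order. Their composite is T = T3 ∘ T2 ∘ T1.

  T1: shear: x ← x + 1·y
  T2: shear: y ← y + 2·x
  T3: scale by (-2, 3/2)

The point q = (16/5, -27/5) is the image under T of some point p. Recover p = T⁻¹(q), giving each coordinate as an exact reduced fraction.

p = (-6/5, -2/5)

T1 = [1 1 0; 0 1 0; 0 0 1]
T2·T1 = [1 1 0; 2 3 0; 0 0 1]
T3·…·T1 = [-2 -2 0; 3 9/2 0; 0 0 1]
det M = -3; M⁻¹ = [-3/2 -2/3 0; 1 2/3 0; 0 0 1]
M⁻¹ · (16/5, -27/5)ᵀ = (-6/5, -2/5)ᵀ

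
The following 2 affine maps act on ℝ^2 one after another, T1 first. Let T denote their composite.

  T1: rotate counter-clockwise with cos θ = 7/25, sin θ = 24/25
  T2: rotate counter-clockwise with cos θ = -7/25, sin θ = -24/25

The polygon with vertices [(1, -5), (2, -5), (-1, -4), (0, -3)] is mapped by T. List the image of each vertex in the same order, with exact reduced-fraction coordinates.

T1 rotate counter-clockwise with cos θ = 7/25, sin θ = 24/25: (1, -5) → (127/25, -11/25); (2, -5) → (134/25, 13/25); (-1, -4) → (89/25, -52/25); (0, -3) → (72/25, -21/25)
T2 rotate counter-clockwise with cos θ = -7/25, sin θ = -24/25: (127/25, -11/25) → (-1153/625, -2971/625); (134/25, 13/25) → (-626/625, -3307/625); (89/25, -52/25) → (-1871/625, -1772/625); (72/25, -21/25) → (-1008/625, -1581/625)

image vertices: (-1153/625, -2971/625), (-626/625, -3307/625), (-1871/625, -1772/625), (-1008/625, -1581/625)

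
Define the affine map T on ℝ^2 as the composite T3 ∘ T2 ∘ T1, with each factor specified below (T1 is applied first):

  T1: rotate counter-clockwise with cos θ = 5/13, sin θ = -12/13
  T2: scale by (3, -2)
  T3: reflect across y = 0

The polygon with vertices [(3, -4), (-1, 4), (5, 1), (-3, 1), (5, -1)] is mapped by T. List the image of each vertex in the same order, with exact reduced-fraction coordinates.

T1 rotate counter-clockwise with cos θ = 5/13, sin θ = -12/13: (3, -4) → (-33/13, -56/13); (-1, 4) → (43/13, 32/13); (5, 1) → (37/13, -55/13); (-3, 1) → (-3/13, 41/13); (5, -1) → (1, -5)
T2 scale by (3, -2): (-33/13, -56/13) → (-99/13, 112/13); (43/13, 32/13) → (129/13, -64/13); (37/13, -55/13) → (111/13, 110/13); (-3/13, 41/13) → (-9/13, -82/13); (1, -5) → (3, 10)
T3 reflect across y = 0: (-99/13, 112/13) → (-99/13, -112/13); (129/13, -64/13) → (129/13, 64/13); (111/13, 110/13) → (111/13, -110/13); (-9/13, -82/13) → (-9/13, 82/13); (3, 10) → (3, -10)

image vertices: (-99/13, -112/13), (129/13, 64/13), (111/13, -110/13), (-9/13, 82/13), (3, -10)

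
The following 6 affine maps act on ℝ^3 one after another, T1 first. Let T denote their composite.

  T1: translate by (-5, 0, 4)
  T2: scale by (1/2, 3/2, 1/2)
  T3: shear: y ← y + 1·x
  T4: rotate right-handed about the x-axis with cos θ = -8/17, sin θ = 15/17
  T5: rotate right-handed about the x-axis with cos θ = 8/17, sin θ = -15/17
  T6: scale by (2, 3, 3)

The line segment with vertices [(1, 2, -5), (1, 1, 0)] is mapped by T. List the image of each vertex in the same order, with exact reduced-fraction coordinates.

T1 translate by (-5, 0, 4): (1, 2, -5) → (-4, 2, -1); (1, 1, 0) → (-4, 1, 4)
T2 scale by (1/2, 3/2, 1/2): (-4, 2, -1) → (-2, 3, -1/2); (-4, 1, 4) → (-2, 3/2, 2)
T3 shear: y ← y + 1·x: (-2, 3, -1/2) → (-2, 1, -1/2); (-2, 3/2, 2) → (-2, -1/2, 2)
T4 rotate right-handed about the x-axis with cos θ = -8/17, sin θ = 15/17: (-2, 1, -1/2) → (-2, -1/34, 19/17); (-2, -1/2, 2) → (-2, -26/17, -47/34)
T5 rotate right-handed about the x-axis with cos θ = 8/17, sin θ = -15/17: (-2, -1/34, 19/17) → (-2, 281/289, 319/578); (-2, -26/17, -47/34) → (-2, -1121/578, 202/289)
T6 scale by (2, 3, 3): (-2, 281/289, 319/578) → (-4, 843/289, 957/578); (-2, -1121/578, 202/289) → (-4, -3363/578, 606/289)

image vertices: (-4, 843/289, 957/578), (-4, -3363/578, 606/289)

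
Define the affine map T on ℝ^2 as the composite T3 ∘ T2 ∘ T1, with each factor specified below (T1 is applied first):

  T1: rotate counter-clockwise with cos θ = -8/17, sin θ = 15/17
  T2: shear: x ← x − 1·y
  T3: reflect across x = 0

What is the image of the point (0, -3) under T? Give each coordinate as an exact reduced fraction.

T1 rotate counter-clockwise with cos θ = -8/17, sin θ = 15/17: (0, -3) → (45/17, 24/17)
T2 shear: x ← x − 1·y: (45/17, 24/17) → (21/17, 24/17)
T3 reflect across x = 0: (21/17, 24/17) → (-21/17, 24/17)

T(p) = (-21/17, 24/17)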